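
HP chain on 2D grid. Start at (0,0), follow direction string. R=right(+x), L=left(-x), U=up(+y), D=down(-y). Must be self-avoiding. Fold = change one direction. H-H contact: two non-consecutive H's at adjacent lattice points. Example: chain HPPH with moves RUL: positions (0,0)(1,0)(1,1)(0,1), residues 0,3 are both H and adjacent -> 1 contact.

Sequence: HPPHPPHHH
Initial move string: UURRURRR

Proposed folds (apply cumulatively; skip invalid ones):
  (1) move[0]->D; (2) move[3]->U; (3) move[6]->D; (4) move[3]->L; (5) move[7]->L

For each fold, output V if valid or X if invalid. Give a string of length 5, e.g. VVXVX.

Answer: XVVXX

Derivation:
Initial: UURRURRR -> [(0, 0), (0, 1), (0, 2), (1, 2), (2, 2), (2, 3), (3, 3), (4, 3), (5, 3)]
Fold 1: move[0]->D => DURRURRR INVALID (collision), skipped
Fold 2: move[3]->U => UURUURRR VALID
Fold 3: move[6]->D => UURUURDR VALID
Fold 4: move[3]->L => UURLURDR INVALID (collision), skipped
Fold 5: move[7]->L => UURUURDL INVALID (collision), skipped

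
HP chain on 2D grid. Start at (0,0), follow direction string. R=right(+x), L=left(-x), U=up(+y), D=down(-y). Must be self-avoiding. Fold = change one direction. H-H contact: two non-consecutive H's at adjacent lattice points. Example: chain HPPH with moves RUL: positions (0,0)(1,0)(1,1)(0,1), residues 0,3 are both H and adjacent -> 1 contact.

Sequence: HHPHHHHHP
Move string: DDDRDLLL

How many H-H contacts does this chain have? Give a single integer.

Answer: 1

Derivation:
Positions: [(0, 0), (0, -1), (0, -2), (0, -3), (1, -3), (1, -4), (0, -4), (-1, -4), (-2, -4)]
H-H contact: residue 3 @(0,-3) - residue 6 @(0, -4)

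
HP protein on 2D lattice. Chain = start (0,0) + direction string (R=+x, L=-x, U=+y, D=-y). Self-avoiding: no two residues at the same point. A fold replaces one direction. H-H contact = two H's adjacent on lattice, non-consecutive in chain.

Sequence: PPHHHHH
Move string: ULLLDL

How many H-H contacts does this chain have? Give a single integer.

Positions: [(0, 0), (0, 1), (-1, 1), (-2, 1), (-3, 1), (-3, 0), (-4, 0)]
No H-H contacts found.

Answer: 0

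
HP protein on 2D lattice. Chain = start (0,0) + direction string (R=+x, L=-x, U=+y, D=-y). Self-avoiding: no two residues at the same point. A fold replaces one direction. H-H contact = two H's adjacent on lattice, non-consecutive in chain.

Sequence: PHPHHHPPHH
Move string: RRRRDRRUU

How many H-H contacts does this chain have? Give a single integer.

Positions: [(0, 0), (1, 0), (2, 0), (3, 0), (4, 0), (4, -1), (5, -1), (6, -1), (6, 0), (6, 1)]
No H-H contacts found.

Answer: 0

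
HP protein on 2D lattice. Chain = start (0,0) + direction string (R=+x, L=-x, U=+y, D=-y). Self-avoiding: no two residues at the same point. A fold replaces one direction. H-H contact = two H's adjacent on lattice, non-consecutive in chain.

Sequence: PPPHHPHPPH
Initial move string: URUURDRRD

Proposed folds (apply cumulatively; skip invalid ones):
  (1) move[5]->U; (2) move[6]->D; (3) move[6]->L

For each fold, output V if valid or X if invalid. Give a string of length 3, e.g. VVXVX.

Initial: URUURDRRD -> [(0, 0), (0, 1), (1, 1), (1, 2), (1, 3), (2, 3), (2, 2), (3, 2), (4, 2), (4, 1)]
Fold 1: move[5]->U => URUURURRD VALID
Fold 2: move[6]->D => URUURUDRD INVALID (collision), skipped
Fold 3: move[6]->L => URUURULRD INVALID (collision), skipped

Answer: VXX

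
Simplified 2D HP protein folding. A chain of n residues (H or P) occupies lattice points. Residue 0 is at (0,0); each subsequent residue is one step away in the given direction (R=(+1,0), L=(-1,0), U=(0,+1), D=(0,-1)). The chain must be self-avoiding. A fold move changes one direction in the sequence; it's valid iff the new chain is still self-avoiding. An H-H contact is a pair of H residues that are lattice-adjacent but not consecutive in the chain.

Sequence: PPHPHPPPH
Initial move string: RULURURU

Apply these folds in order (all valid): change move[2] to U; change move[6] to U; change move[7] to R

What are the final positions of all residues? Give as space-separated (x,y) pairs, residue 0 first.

Initial moves: RULURURU
Fold: move[2]->U => RUUURURU (positions: [(0, 0), (1, 0), (1, 1), (1, 2), (1, 3), (2, 3), (2, 4), (3, 4), (3, 5)])
Fold: move[6]->U => RUUURUUU (positions: [(0, 0), (1, 0), (1, 1), (1, 2), (1, 3), (2, 3), (2, 4), (2, 5), (2, 6)])
Fold: move[7]->R => RUUURUUR (positions: [(0, 0), (1, 0), (1, 1), (1, 2), (1, 3), (2, 3), (2, 4), (2, 5), (3, 5)])

Answer: (0,0) (1,0) (1,1) (1,2) (1,3) (2,3) (2,4) (2,5) (3,5)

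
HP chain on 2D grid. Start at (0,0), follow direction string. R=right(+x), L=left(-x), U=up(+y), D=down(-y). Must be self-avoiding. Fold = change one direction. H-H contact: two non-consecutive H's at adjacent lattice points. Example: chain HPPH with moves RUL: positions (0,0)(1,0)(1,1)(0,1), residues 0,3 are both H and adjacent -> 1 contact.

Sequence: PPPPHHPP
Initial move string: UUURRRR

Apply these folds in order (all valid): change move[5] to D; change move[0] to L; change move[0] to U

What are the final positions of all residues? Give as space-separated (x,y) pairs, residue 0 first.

Initial moves: UUURRRR
Fold: move[5]->D => UUURRDR (positions: [(0, 0), (0, 1), (0, 2), (0, 3), (1, 3), (2, 3), (2, 2), (3, 2)])
Fold: move[0]->L => LUURRDR (positions: [(0, 0), (-1, 0), (-1, 1), (-1, 2), (0, 2), (1, 2), (1, 1), (2, 1)])
Fold: move[0]->U => UUURRDR (positions: [(0, 0), (0, 1), (0, 2), (0, 3), (1, 3), (2, 3), (2, 2), (3, 2)])

Answer: (0,0) (0,1) (0,2) (0,3) (1,3) (2,3) (2,2) (3,2)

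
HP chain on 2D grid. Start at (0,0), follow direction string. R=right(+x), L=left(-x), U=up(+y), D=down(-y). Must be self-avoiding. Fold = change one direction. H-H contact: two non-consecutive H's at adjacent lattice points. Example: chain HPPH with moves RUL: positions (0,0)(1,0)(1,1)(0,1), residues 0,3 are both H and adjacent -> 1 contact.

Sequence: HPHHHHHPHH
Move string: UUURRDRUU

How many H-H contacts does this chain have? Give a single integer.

Answer: 1

Derivation:
Positions: [(0, 0), (0, 1), (0, 2), (0, 3), (1, 3), (2, 3), (2, 2), (3, 2), (3, 3), (3, 4)]
H-H contact: residue 5 @(2,3) - residue 8 @(3, 3)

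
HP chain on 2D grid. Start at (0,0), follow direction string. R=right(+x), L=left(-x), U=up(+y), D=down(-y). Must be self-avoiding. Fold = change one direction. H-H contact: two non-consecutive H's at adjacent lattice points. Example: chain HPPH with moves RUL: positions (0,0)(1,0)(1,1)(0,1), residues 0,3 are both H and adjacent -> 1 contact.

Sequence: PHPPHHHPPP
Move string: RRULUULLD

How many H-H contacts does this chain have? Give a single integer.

Answer: 1

Derivation:
Positions: [(0, 0), (1, 0), (2, 0), (2, 1), (1, 1), (1, 2), (1, 3), (0, 3), (-1, 3), (-1, 2)]
H-H contact: residue 1 @(1,0) - residue 4 @(1, 1)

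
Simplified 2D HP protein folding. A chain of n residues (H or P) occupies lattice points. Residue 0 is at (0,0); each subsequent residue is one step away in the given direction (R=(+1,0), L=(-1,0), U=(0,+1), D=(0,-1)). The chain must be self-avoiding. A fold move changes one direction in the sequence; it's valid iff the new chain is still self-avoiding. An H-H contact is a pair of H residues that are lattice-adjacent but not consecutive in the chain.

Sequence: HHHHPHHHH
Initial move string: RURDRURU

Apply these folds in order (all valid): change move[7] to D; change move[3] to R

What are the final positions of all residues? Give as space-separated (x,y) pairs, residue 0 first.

Answer: (0,0) (1,0) (1,1) (2,1) (3,1) (4,1) (4,2) (5,2) (5,1)

Derivation:
Initial moves: RURDRURU
Fold: move[7]->D => RURDRURD (positions: [(0, 0), (1, 0), (1, 1), (2, 1), (2, 0), (3, 0), (3, 1), (4, 1), (4, 0)])
Fold: move[3]->R => RURRRURD (positions: [(0, 0), (1, 0), (1, 1), (2, 1), (3, 1), (4, 1), (4, 2), (5, 2), (5, 1)])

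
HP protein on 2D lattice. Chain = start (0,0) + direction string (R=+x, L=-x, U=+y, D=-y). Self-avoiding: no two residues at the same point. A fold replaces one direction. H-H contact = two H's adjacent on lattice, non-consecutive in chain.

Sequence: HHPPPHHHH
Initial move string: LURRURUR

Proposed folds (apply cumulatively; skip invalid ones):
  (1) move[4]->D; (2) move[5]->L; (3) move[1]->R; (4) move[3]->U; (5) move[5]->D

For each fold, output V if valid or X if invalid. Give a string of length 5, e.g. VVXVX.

Answer: VXXXX

Derivation:
Initial: LURRURUR -> [(0, 0), (-1, 0), (-1, 1), (0, 1), (1, 1), (1, 2), (2, 2), (2, 3), (3, 3)]
Fold 1: move[4]->D => LURRDRUR VALID
Fold 2: move[5]->L => LURRDLUR INVALID (collision), skipped
Fold 3: move[1]->R => LRRRDRUR INVALID (collision), skipped
Fold 4: move[3]->U => LURUDRUR INVALID (collision), skipped
Fold 5: move[5]->D => LURRDDUR INVALID (collision), skipped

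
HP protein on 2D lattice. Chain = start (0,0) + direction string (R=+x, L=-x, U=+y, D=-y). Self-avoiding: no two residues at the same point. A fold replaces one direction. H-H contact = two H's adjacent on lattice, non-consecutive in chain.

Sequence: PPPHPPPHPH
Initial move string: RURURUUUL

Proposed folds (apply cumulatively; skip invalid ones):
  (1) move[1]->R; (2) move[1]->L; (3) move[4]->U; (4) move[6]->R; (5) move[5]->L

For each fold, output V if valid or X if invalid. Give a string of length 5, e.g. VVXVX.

Initial: RURURUUUL -> [(0, 0), (1, 0), (1, 1), (2, 1), (2, 2), (3, 2), (3, 3), (3, 4), (3, 5), (2, 5)]
Fold 1: move[1]->R => RRRURUUUL VALID
Fold 2: move[1]->L => RLRURUUUL INVALID (collision), skipped
Fold 3: move[4]->U => RRRUUUUUL VALID
Fold 4: move[6]->R => RRRUUURUL VALID
Fold 5: move[5]->L => RRRUULRUL INVALID (collision), skipped

Answer: VXVVX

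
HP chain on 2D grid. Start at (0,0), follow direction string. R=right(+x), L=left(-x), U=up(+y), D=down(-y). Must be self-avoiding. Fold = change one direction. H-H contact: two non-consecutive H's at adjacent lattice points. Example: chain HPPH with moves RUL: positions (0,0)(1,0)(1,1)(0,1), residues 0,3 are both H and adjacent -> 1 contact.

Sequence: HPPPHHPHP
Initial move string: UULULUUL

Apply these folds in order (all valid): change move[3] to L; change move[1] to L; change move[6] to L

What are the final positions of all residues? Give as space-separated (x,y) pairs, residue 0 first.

Initial moves: UULULUUL
Fold: move[3]->L => UULLLUUL (positions: [(0, 0), (0, 1), (0, 2), (-1, 2), (-2, 2), (-3, 2), (-3, 3), (-3, 4), (-4, 4)])
Fold: move[1]->L => ULLLLUUL (positions: [(0, 0), (0, 1), (-1, 1), (-2, 1), (-3, 1), (-4, 1), (-4, 2), (-4, 3), (-5, 3)])
Fold: move[6]->L => ULLLLULL (positions: [(0, 0), (0, 1), (-1, 1), (-2, 1), (-3, 1), (-4, 1), (-4, 2), (-5, 2), (-6, 2)])

Answer: (0,0) (0,1) (-1,1) (-2,1) (-3,1) (-4,1) (-4,2) (-5,2) (-6,2)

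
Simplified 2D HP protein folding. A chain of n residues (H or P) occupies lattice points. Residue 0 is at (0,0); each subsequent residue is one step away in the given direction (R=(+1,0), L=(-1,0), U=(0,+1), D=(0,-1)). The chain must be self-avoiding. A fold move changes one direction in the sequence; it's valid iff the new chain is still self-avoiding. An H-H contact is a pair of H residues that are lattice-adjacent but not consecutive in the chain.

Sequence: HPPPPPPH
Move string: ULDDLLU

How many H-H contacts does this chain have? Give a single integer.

Answer: 0

Derivation:
Positions: [(0, 0), (0, 1), (-1, 1), (-1, 0), (-1, -1), (-2, -1), (-3, -1), (-3, 0)]
No H-H contacts found.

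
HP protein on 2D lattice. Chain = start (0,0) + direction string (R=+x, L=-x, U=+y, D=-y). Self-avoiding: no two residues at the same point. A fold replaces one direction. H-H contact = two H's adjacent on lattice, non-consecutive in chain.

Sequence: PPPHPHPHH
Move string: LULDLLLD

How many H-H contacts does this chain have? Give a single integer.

Answer: 0

Derivation:
Positions: [(0, 0), (-1, 0), (-1, 1), (-2, 1), (-2, 0), (-3, 0), (-4, 0), (-5, 0), (-5, -1)]
No H-H contacts found.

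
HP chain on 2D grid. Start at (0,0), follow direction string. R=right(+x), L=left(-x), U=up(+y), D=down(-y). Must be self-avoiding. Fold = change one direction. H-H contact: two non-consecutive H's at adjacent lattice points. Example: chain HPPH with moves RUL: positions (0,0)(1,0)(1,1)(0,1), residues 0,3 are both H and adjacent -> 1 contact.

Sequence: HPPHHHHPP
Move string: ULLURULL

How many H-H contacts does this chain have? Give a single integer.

Positions: [(0, 0), (0, 1), (-1, 1), (-2, 1), (-2, 2), (-1, 2), (-1, 3), (-2, 3), (-3, 3)]
No H-H contacts found.

Answer: 0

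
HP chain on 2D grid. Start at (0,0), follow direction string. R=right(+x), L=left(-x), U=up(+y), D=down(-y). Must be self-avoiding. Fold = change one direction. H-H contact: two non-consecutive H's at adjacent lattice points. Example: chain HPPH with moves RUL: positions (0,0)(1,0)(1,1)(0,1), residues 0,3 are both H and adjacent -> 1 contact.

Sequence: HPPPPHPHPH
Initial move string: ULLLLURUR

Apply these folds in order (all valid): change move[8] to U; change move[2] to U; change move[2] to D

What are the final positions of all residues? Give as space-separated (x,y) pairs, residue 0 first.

Answer: (0,0) (0,1) (-1,1) (-1,0) (-2,0) (-3,0) (-3,1) (-2,1) (-2,2) (-2,3)

Derivation:
Initial moves: ULLLLURUR
Fold: move[8]->U => ULLLLURUU (positions: [(0, 0), (0, 1), (-1, 1), (-2, 1), (-3, 1), (-4, 1), (-4, 2), (-3, 2), (-3, 3), (-3, 4)])
Fold: move[2]->U => ULULLURUU (positions: [(0, 0), (0, 1), (-1, 1), (-1, 2), (-2, 2), (-3, 2), (-3, 3), (-2, 3), (-2, 4), (-2, 5)])
Fold: move[2]->D => ULDLLURUU (positions: [(0, 0), (0, 1), (-1, 1), (-1, 0), (-2, 0), (-3, 0), (-3, 1), (-2, 1), (-2, 2), (-2, 3)])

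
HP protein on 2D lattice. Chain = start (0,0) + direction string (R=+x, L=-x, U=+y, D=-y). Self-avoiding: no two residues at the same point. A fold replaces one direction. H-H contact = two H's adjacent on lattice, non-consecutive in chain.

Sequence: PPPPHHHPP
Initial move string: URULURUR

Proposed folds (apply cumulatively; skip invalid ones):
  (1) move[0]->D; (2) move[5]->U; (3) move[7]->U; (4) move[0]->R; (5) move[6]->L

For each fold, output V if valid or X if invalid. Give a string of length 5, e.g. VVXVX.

Initial: URULURUR -> [(0, 0), (0, 1), (1, 1), (1, 2), (0, 2), (0, 3), (1, 3), (1, 4), (2, 4)]
Fold 1: move[0]->D => DRULURUR INVALID (collision), skipped
Fold 2: move[5]->U => URULUUUR VALID
Fold 3: move[7]->U => URULUUUU VALID
Fold 4: move[0]->R => RRULUUUU VALID
Fold 5: move[6]->L => RRULUULU VALID

Answer: XVVVV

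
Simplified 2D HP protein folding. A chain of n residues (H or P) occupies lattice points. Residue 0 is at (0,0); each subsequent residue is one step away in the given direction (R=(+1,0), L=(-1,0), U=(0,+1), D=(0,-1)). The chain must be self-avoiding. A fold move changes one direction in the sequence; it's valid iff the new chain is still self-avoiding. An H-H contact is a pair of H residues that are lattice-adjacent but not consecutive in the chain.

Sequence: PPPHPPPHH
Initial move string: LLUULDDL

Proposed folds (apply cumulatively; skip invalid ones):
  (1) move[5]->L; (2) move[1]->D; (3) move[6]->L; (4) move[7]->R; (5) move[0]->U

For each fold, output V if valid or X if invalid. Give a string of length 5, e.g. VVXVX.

Initial: LLUULDDL -> [(0, 0), (-1, 0), (-2, 0), (-2, 1), (-2, 2), (-3, 2), (-3, 1), (-3, 0), (-4, 0)]
Fold 1: move[5]->L => LLUULLDL VALID
Fold 2: move[1]->D => LDUULLDL INVALID (collision), skipped
Fold 3: move[6]->L => LLUULLLL VALID
Fold 4: move[7]->R => LLUULLLR INVALID (collision), skipped
Fold 5: move[0]->U => ULUULLLL VALID

Answer: VXVXV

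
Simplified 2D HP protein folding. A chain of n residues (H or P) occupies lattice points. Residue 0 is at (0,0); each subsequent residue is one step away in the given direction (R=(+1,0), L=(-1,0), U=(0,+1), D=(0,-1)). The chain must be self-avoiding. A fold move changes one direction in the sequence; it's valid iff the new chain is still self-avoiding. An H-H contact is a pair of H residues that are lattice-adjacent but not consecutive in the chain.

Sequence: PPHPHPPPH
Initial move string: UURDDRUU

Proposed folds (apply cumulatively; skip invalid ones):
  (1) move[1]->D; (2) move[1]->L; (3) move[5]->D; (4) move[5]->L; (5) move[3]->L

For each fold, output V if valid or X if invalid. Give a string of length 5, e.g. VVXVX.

Answer: XXXXX

Derivation:
Initial: UURDDRUU -> [(0, 0), (0, 1), (0, 2), (1, 2), (1, 1), (1, 0), (2, 0), (2, 1), (2, 2)]
Fold 1: move[1]->D => UDRDDRUU INVALID (collision), skipped
Fold 2: move[1]->L => ULRDDRUU INVALID (collision), skipped
Fold 3: move[5]->D => UURDDDUU INVALID (collision), skipped
Fold 4: move[5]->L => UURDDLUU INVALID (collision), skipped
Fold 5: move[3]->L => UURLDRUU INVALID (collision), skipped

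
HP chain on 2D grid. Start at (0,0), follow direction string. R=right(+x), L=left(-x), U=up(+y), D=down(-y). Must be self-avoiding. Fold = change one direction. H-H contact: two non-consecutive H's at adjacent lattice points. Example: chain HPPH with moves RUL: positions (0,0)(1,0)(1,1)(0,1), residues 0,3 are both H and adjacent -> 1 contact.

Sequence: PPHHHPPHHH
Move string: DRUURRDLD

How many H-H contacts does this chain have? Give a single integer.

Answer: 2

Derivation:
Positions: [(0, 0), (0, -1), (1, -1), (1, 0), (1, 1), (2, 1), (3, 1), (3, 0), (2, 0), (2, -1)]
H-H contact: residue 2 @(1,-1) - residue 9 @(2, -1)
H-H contact: residue 3 @(1,0) - residue 8 @(2, 0)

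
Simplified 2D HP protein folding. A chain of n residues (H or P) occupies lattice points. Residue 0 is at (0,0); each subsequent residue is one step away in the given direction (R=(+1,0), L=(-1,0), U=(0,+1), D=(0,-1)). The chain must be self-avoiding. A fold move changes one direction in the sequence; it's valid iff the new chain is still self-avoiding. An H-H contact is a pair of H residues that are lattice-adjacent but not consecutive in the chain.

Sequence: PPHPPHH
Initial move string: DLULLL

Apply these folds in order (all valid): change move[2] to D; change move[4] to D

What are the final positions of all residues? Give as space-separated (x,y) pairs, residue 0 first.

Initial moves: DLULLL
Fold: move[2]->D => DLDLLL (positions: [(0, 0), (0, -1), (-1, -1), (-1, -2), (-2, -2), (-3, -2), (-4, -2)])
Fold: move[4]->D => DLDLDL (positions: [(0, 0), (0, -1), (-1, -1), (-1, -2), (-2, -2), (-2, -3), (-3, -3)])

Answer: (0,0) (0,-1) (-1,-1) (-1,-2) (-2,-2) (-2,-3) (-3,-3)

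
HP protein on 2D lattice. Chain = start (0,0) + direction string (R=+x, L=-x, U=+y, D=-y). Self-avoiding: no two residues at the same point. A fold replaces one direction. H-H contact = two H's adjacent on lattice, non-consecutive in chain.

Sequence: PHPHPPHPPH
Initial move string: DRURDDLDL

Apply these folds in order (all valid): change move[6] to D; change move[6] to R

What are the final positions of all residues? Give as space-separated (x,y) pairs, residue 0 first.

Initial moves: DRURDDLDL
Fold: move[6]->D => DRURDDDDL (positions: [(0, 0), (0, -1), (1, -1), (1, 0), (2, 0), (2, -1), (2, -2), (2, -3), (2, -4), (1, -4)])
Fold: move[6]->R => DRURDDRDL (positions: [(0, 0), (0, -1), (1, -1), (1, 0), (2, 0), (2, -1), (2, -2), (3, -2), (3, -3), (2, -3)])

Answer: (0,0) (0,-1) (1,-1) (1,0) (2,0) (2,-1) (2,-2) (3,-2) (3,-3) (2,-3)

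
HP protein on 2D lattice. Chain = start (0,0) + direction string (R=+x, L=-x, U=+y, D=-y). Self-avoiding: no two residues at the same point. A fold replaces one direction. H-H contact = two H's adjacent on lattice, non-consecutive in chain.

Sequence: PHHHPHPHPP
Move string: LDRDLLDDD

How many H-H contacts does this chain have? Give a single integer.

Positions: [(0, 0), (-1, 0), (-1, -1), (0, -1), (0, -2), (-1, -2), (-2, -2), (-2, -3), (-2, -4), (-2, -5)]
H-H contact: residue 2 @(-1,-1) - residue 5 @(-1, -2)

Answer: 1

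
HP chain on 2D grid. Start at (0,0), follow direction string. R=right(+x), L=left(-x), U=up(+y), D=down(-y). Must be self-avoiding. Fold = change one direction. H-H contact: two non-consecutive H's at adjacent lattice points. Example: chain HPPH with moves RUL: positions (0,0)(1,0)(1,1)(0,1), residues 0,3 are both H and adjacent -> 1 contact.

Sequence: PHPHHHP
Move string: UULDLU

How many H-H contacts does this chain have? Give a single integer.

Positions: [(0, 0), (0, 1), (0, 2), (-1, 2), (-1, 1), (-2, 1), (-2, 2)]
H-H contact: residue 1 @(0,1) - residue 4 @(-1, 1)

Answer: 1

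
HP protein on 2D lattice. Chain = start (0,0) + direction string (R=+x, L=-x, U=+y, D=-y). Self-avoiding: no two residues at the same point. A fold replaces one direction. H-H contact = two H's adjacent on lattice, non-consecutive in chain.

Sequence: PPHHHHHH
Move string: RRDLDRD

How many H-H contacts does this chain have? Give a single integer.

Positions: [(0, 0), (1, 0), (2, 0), (2, -1), (1, -1), (1, -2), (2, -2), (2, -3)]
H-H contact: residue 3 @(2,-1) - residue 6 @(2, -2)

Answer: 1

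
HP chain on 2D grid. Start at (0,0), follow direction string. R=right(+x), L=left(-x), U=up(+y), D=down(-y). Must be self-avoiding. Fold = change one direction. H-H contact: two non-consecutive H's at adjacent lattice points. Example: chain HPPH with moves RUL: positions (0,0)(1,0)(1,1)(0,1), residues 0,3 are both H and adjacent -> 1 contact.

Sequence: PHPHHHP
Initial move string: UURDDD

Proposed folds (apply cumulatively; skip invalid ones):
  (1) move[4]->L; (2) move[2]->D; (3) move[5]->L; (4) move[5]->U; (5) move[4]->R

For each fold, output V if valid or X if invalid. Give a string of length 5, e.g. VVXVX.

Initial: UURDDD -> [(0, 0), (0, 1), (0, 2), (1, 2), (1, 1), (1, 0), (1, -1)]
Fold 1: move[4]->L => UURDLD INVALID (collision), skipped
Fold 2: move[2]->D => UUDDDD INVALID (collision), skipped
Fold 3: move[5]->L => UURDDL INVALID (collision), skipped
Fold 4: move[5]->U => UURDDU INVALID (collision), skipped
Fold 5: move[4]->R => UURDRD VALID

Answer: XXXXV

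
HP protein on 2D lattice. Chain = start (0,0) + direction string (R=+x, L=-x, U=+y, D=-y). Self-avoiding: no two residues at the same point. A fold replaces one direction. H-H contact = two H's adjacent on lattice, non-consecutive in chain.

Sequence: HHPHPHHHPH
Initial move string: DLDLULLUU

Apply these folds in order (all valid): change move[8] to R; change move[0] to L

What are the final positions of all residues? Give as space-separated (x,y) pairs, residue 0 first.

Initial moves: DLDLULLUU
Fold: move[8]->R => DLDLULLUR (positions: [(0, 0), (0, -1), (-1, -1), (-1, -2), (-2, -2), (-2, -1), (-3, -1), (-4, -1), (-4, 0), (-3, 0)])
Fold: move[0]->L => LLDLULLUR (positions: [(0, 0), (-1, 0), (-2, 0), (-2, -1), (-3, -1), (-3, 0), (-4, 0), (-5, 0), (-5, 1), (-4, 1)])

Answer: (0,0) (-1,0) (-2,0) (-2,-1) (-3,-1) (-3,0) (-4,0) (-5,0) (-5,1) (-4,1)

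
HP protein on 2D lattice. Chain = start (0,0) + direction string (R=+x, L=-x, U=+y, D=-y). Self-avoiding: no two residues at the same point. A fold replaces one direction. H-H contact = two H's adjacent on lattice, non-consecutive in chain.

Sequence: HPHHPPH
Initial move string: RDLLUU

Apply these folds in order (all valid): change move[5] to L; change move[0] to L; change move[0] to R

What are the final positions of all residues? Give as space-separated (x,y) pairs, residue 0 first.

Answer: (0,0) (1,0) (1,-1) (0,-1) (-1,-1) (-1,0) (-2,0)

Derivation:
Initial moves: RDLLUU
Fold: move[5]->L => RDLLUL (positions: [(0, 0), (1, 0), (1, -1), (0, -1), (-1, -1), (-1, 0), (-2, 0)])
Fold: move[0]->L => LDLLUL (positions: [(0, 0), (-1, 0), (-1, -1), (-2, -1), (-3, -1), (-3, 0), (-4, 0)])
Fold: move[0]->R => RDLLUL (positions: [(0, 0), (1, 0), (1, -1), (0, -1), (-1, -1), (-1, 0), (-2, 0)])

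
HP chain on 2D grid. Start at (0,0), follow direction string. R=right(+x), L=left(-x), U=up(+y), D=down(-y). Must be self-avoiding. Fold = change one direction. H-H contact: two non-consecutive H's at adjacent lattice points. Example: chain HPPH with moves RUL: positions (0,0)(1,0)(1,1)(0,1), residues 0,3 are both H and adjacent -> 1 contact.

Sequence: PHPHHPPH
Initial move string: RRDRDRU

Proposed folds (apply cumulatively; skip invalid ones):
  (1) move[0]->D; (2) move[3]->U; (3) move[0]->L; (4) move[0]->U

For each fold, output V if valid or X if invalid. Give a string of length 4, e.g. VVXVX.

Answer: VXXV

Derivation:
Initial: RRDRDRU -> [(0, 0), (1, 0), (2, 0), (2, -1), (3, -1), (3, -2), (4, -2), (4, -1)]
Fold 1: move[0]->D => DRDRDRU VALID
Fold 2: move[3]->U => DRDUDRU INVALID (collision), skipped
Fold 3: move[0]->L => LRDRDRU INVALID (collision), skipped
Fold 4: move[0]->U => URDRDRU VALID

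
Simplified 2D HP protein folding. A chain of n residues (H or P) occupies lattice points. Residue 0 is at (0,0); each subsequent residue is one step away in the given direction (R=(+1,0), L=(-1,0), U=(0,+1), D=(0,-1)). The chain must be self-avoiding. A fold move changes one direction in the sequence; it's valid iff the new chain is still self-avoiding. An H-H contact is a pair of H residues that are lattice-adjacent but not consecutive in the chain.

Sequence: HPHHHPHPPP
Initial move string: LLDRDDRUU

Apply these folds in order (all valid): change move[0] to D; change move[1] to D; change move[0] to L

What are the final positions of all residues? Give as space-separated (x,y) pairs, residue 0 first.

Answer: (0,0) (-1,0) (-1,-1) (-1,-2) (0,-2) (0,-3) (0,-4) (1,-4) (1,-3) (1,-2)

Derivation:
Initial moves: LLDRDDRUU
Fold: move[0]->D => DLDRDDRUU (positions: [(0, 0), (0, -1), (-1, -1), (-1, -2), (0, -2), (0, -3), (0, -4), (1, -4), (1, -3), (1, -2)])
Fold: move[1]->D => DDDRDDRUU (positions: [(0, 0), (0, -1), (0, -2), (0, -3), (1, -3), (1, -4), (1, -5), (2, -5), (2, -4), (2, -3)])
Fold: move[0]->L => LDDRDDRUU (positions: [(0, 0), (-1, 0), (-1, -1), (-1, -2), (0, -2), (0, -3), (0, -4), (1, -4), (1, -3), (1, -2)])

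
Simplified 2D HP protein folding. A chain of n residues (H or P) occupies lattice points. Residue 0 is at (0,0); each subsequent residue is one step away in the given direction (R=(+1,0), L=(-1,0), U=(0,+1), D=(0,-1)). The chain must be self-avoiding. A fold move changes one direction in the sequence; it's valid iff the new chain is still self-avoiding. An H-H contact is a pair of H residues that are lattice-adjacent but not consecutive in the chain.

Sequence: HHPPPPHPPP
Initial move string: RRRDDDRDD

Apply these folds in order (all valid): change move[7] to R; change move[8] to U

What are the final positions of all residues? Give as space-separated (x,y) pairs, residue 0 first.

Initial moves: RRRDDDRDD
Fold: move[7]->R => RRRDDDRRD (positions: [(0, 0), (1, 0), (2, 0), (3, 0), (3, -1), (3, -2), (3, -3), (4, -3), (5, -3), (5, -4)])
Fold: move[8]->U => RRRDDDRRU (positions: [(0, 0), (1, 0), (2, 0), (3, 0), (3, -1), (3, -2), (3, -3), (4, -3), (5, -3), (5, -2)])

Answer: (0,0) (1,0) (2,0) (3,0) (3,-1) (3,-2) (3,-3) (4,-3) (5,-3) (5,-2)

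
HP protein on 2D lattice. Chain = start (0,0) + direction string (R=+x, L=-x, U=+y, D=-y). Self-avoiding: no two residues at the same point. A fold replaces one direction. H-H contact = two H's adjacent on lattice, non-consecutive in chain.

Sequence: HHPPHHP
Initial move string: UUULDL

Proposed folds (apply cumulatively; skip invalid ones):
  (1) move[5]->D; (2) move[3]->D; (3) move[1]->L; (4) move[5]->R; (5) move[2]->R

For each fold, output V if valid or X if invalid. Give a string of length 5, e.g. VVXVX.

Answer: VXVXX

Derivation:
Initial: UUULDL -> [(0, 0), (0, 1), (0, 2), (0, 3), (-1, 3), (-1, 2), (-2, 2)]
Fold 1: move[5]->D => UUULDD VALID
Fold 2: move[3]->D => UUUDDD INVALID (collision), skipped
Fold 3: move[1]->L => ULULDD VALID
Fold 4: move[5]->R => ULULDR INVALID (collision), skipped
Fold 5: move[2]->R => ULRLDD INVALID (collision), skipped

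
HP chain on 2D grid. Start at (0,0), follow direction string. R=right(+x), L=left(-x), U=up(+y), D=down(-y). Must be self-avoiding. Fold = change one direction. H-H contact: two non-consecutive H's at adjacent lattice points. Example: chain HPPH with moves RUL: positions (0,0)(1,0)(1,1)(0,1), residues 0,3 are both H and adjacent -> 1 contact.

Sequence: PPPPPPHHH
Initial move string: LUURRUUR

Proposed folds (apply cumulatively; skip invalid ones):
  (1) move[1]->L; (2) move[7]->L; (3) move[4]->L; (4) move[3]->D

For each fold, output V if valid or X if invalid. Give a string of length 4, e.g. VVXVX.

Answer: VVXX

Derivation:
Initial: LUURRUUR -> [(0, 0), (-1, 0), (-1, 1), (-1, 2), (0, 2), (1, 2), (1, 3), (1, 4), (2, 4)]
Fold 1: move[1]->L => LLURRUUR VALID
Fold 2: move[7]->L => LLURRUUL VALID
Fold 3: move[4]->L => LLURLUUL INVALID (collision), skipped
Fold 4: move[3]->D => LLUDRUUL INVALID (collision), skipped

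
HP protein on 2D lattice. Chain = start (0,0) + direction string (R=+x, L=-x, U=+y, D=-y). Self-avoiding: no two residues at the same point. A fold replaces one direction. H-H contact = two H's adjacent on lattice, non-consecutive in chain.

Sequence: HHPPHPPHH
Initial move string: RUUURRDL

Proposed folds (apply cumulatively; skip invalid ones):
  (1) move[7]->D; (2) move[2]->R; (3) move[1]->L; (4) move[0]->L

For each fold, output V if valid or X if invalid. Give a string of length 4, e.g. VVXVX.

Answer: VVXV

Derivation:
Initial: RUUURRDL -> [(0, 0), (1, 0), (1, 1), (1, 2), (1, 3), (2, 3), (3, 3), (3, 2), (2, 2)]
Fold 1: move[7]->D => RUUURRDD VALID
Fold 2: move[2]->R => RURURRDD VALID
Fold 3: move[1]->L => RLRURRDD INVALID (collision), skipped
Fold 4: move[0]->L => LURURRDD VALID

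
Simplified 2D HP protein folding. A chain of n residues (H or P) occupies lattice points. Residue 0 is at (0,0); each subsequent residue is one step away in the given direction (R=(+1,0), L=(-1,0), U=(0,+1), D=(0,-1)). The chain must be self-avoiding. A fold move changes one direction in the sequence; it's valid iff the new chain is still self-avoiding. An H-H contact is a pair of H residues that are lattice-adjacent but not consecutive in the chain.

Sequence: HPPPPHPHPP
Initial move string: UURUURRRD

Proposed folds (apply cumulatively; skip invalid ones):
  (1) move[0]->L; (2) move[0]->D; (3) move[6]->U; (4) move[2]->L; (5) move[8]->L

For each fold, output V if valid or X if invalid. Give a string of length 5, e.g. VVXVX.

Answer: VXVVX

Derivation:
Initial: UURUURRRD -> [(0, 0), (0, 1), (0, 2), (1, 2), (1, 3), (1, 4), (2, 4), (3, 4), (4, 4), (4, 3)]
Fold 1: move[0]->L => LURUURRRD VALID
Fold 2: move[0]->D => DURUURRRD INVALID (collision), skipped
Fold 3: move[6]->U => LURUURURD VALID
Fold 4: move[2]->L => LULUURURD VALID
Fold 5: move[8]->L => LULUURURL INVALID (collision), skipped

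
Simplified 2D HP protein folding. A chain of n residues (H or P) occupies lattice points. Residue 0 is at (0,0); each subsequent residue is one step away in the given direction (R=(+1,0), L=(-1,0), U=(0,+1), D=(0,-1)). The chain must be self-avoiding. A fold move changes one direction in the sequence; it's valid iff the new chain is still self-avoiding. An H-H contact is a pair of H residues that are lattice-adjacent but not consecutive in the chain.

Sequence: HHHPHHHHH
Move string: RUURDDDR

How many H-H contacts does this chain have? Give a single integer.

Positions: [(0, 0), (1, 0), (1, 1), (1, 2), (2, 2), (2, 1), (2, 0), (2, -1), (3, -1)]
H-H contact: residue 1 @(1,0) - residue 6 @(2, 0)
H-H contact: residue 2 @(1,1) - residue 5 @(2, 1)

Answer: 2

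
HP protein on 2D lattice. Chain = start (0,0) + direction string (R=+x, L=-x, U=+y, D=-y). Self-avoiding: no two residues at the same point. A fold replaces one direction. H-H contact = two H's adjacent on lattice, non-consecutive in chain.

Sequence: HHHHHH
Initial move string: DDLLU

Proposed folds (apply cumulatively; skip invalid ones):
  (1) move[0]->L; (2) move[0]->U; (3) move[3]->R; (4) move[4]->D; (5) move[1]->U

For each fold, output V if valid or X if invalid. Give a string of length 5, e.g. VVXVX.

Initial: DDLLU -> [(0, 0), (0, -1), (0, -2), (-1, -2), (-2, -2), (-2, -1)]
Fold 1: move[0]->L => LDLLU VALID
Fold 2: move[0]->U => UDLLU INVALID (collision), skipped
Fold 3: move[3]->R => LDLRU INVALID (collision), skipped
Fold 4: move[4]->D => LDLLD VALID
Fold 5: move[1]->U => LULLD VALID

Answer: VXXVV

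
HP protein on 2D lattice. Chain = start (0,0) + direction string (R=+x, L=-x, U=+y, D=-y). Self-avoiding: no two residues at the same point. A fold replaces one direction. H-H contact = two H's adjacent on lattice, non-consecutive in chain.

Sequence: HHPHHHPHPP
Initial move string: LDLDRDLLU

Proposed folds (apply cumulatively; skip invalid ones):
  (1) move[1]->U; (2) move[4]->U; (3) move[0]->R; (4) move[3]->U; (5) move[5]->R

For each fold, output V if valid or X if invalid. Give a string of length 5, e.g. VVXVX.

Answer: XXVXX

Derivation:
Initial: LDLDRDLLU -> [(0, 0), (-1, 0), (-1, -1), (-2, -1), (-2, -2), (-1, -2), (-1, -3), (-2, -3), (-3, -3), (-3, -2)]
Fold 1: move[1]->U => LULDRDLLU INVALID (collision), skipped
Fold 2: move[4]->U => LDLDUDLLU INVALID (collision), skipped
Fold 3: move[0]->R => RDLDRDLLU VALID
Fold 4: move[3]->U => RDLURDLLU INVALID (collision), skipped
Fold 5: move[5]->R => RDLDRRLLU INVALID (collision), skipped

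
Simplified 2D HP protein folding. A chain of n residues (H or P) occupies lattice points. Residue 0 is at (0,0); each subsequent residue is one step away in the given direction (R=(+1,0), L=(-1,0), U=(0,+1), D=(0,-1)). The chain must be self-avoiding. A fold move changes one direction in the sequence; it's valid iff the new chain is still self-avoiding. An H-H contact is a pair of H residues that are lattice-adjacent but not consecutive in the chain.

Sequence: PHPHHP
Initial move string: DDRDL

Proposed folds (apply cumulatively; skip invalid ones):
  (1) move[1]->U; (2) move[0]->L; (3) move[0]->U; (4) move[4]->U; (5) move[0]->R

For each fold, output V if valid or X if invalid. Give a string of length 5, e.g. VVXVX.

Initial: DDRDL -> [(0, 0), (0, -1), (0, -2), (1, -2), (1, -3), (0, -3)]
Fold 1: move[1]->U => DURDL INVALID (collision), skipped
Fold 2: move[0]->L => LDRDL VALID
Fold 3: move[0]->U => UDRDL INVALID (collision), skipped
Fold 4: move[4]->U => LDRDU INVALID (collision), skipped
Fold 5: move[0]->R => RDRDL VALID

Answer: XVXXV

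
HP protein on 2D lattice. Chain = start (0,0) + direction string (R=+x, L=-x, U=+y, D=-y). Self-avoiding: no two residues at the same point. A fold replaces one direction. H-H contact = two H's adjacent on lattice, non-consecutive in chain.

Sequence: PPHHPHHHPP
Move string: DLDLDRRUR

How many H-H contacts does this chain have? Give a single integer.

Positions: [(0, 0), (0, -1), (-1, -1), (-1, -2), (-2, -2), (-2, -3), (-1, -3), (0, -3), (0, -2), (1, -2)]
H-H contact: residue 3 @(-1,-2) - residue 6 @(-1, -3)

Answer: 1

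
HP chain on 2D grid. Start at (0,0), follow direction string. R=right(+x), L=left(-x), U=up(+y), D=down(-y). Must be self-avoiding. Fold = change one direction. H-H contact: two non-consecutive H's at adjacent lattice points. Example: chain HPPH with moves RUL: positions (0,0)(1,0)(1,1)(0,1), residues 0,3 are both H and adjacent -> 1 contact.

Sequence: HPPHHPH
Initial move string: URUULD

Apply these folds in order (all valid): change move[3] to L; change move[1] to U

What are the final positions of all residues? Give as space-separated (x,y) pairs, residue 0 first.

Initial moves: URUULD
Fold: move[3]->L => URULLD (positions: [(0, 0), (0, 1), (1, 1), (1, 2), (0, 2), (-1, 2), (-1, 1)])
Fold: move[1]->U => UUULLD (positions: [(0, 0), (0, 1), (0, 2), (0, 3), (-1, 3), (-2, 3), (-2, 2)])

Answer: (0,0) (0,1) (0,2) (0,3) (-1,3) (-2,3) (-2,2)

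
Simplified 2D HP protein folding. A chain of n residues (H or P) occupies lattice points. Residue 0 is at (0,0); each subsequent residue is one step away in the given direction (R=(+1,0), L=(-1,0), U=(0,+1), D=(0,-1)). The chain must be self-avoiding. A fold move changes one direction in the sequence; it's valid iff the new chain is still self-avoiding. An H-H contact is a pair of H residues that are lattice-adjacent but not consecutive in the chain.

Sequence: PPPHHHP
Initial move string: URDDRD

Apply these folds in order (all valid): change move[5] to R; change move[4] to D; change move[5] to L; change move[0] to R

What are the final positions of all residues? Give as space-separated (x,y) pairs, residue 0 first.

Initial moves: URDDRD
Fold: move[5]->R => URDDRR (positions: [(0, 0), (0, 1), (1, 1), (1, 0), (1, -1), (2, -1), (3, -1)])
Fold: move[4]->D => URDDDR (positions: [(0, 0), (0, 1), (1, 1), (1, 0), (1, -1), (1, -2), (2, -2)])
Fold: move[5]->L => URDDDL (positions: [(0, 0), (0, 1), (1, 1), (1, 0), (1, -1), (1, -2), (0, -2)])
Fold: move[0]->R => RRDDDL (positions: [(0, 0), (1, 0), (2, 0), (2, -1), (2, -2), (2, -3), (1, -3)])

Answer: (0,0) (1,0) (2,0) (2,-1) (2,-2) (2,-3) (1,-3)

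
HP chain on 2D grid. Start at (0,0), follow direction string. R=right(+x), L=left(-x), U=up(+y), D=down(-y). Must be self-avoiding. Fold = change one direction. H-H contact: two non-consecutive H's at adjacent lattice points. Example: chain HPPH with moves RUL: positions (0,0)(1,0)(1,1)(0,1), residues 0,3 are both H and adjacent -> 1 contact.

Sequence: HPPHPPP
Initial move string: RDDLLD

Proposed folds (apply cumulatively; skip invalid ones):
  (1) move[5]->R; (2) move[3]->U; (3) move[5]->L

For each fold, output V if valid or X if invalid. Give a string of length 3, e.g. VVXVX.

Answer: XXV

Derivation:
Initial: RDDLLD -> [(0, 0), (1, 0), (1, -1), (1, -2), (0, -2), (-1, -2), (-1, -3)]
Fold 1: move[5]->R => RDDLLR INVALID (collision), skipped
Fold 2: move[3]->U => RDDULD INVALID (collision), skipped
Fold 3: move[5]->L => RDDLLL VALID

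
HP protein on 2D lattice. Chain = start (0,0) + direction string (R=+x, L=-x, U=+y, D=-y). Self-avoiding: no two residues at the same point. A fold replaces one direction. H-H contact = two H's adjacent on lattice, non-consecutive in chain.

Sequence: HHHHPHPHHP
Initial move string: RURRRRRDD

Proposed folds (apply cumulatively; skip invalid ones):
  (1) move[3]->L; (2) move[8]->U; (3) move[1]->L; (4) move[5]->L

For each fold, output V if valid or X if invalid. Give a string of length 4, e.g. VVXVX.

Answer: XXXX

Derivation:
Initial: RURRRRRDD -> [(0, 0), (1, 0), (1, 1), (2, 1), (3, 1), (4, 1), (5, 1), (6, 1), (6, 0), (6, -1)]
Fold 1: move[3]->L => RURLRRRDD INVALID (collision), skipped
Fold 2: move[8]->U => RURRRRRDU INVALID (collision), skipped
Fold 3: move[1]->L => RLRRRRRDD INVALID (collision), skipped
Fold 4: move[5]->L => RURRRLRDD INVALID (collision), skipped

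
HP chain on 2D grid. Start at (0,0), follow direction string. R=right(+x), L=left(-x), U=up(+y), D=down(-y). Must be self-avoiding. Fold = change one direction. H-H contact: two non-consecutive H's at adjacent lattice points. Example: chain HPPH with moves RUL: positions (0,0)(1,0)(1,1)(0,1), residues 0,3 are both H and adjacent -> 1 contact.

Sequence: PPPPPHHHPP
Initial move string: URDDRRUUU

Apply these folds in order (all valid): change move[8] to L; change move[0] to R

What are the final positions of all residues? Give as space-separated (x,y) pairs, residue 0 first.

Initial moves: URDDRRUUU
Fold: move[8]->L => URDDRRUUL (positions: [(0, 0), (0, 1), (1, 1), (1, 0), (1, -1), (2, -1), (3, -1), (3, 0), (3, 1), (2, 1)])
Fold: move[0]->R => RRDDRRUUL (positions: [(0, 0), (1, 0), (2, 0), (2, -1), (2, -2), (3, -2), (4, -2), (4, -1), (4, 0), (3, 0)])

Answer: (0,0) (1,0) (2,0) (2,-1) (2,-2) (3,-2) (4,-2) (4,-1) (4,0) (3,0)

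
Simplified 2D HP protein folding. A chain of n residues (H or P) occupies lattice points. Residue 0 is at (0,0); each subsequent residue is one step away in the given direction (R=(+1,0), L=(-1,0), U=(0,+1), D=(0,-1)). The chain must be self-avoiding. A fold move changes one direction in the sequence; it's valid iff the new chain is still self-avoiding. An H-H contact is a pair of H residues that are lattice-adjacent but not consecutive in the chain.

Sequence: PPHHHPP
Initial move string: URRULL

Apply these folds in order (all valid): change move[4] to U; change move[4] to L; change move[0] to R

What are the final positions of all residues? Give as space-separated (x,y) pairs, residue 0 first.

Initial moves: URRULL
Fold: move[4]->U => URRUUL (positions: [(0, 0), (0, 1), (1, 1), (2, 1), (2, 2), (2, 3), (1, 3)])
Fold: move[4]->L => URRULL (positions: [(0, 0), (0, 1), (1, 1), (2, 1), (2, 2), (1, 2), (0, 2)])
Fold: move[0]->R => RRRULL (positions: [(0, 0), (1, 0), (2, 0), (3, 0), (3, 1), (2, 1), (1, 1)])

Answer: (0,0) (1,0) (2,0) (3,0) (3,1) (2,1) (1,1)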